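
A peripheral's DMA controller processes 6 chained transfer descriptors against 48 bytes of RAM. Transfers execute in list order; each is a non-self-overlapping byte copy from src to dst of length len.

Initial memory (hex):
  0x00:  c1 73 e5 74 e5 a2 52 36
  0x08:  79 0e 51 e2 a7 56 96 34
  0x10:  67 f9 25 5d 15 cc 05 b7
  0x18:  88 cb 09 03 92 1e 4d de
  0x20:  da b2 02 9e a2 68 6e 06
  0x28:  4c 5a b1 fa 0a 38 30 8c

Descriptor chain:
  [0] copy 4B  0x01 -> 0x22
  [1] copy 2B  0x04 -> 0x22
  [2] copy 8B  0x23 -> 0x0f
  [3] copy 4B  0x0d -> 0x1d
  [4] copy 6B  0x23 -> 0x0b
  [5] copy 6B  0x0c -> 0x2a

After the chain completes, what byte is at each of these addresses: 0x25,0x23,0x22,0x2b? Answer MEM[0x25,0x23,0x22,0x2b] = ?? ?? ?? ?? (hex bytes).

#0 dst[0x22+4] := {0x73,0xe5,0x74,0xe5}
#1 dst[0x22+2] := {0xe5,0xa2}
#2 dst[0x0f+8] := {0xa2,0x74,0xe5,0x6e,0x06,0x4c,0x5a,0xb1}
#3 dst[0x1d+4] := {0x56,0x96,0xa2,0x74}
#4 dst[0x0b+6] := {0xa2,0x74,0xe5,0x6e,0x06,0x4c}
#5 dst[0x2a+6] := {0x74,0xe5,0x6e,0x06,0x4c,0xe5}
query mem[0x25]=0xe5, mem[0x23]=0xa2, mem[0x22]=0xe5, mem[0x2b]=0xe5

MEM[0x25,0x23,0x22,0x2b] = e5 a2 e5 e5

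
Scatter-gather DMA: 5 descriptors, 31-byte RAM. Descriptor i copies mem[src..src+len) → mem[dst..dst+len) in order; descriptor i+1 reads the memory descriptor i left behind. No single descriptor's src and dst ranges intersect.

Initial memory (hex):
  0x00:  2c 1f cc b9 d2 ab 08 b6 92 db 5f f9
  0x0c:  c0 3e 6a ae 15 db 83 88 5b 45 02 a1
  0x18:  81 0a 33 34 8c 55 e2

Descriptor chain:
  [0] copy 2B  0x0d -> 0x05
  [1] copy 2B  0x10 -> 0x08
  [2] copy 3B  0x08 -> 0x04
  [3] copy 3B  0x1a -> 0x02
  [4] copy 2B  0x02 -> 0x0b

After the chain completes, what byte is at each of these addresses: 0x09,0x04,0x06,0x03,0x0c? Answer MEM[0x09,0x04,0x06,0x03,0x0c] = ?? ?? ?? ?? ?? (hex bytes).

MEM[0x09,0x04,0x06,0x03,0x0c] = db 8c 5f 34 34

#0 dst[0x05+2] := {0x3e,0x6a}
#1 dst[0x08+2] := {0x15,0xdb}
#2 dst[0x04+3] := {0x15,0xdb,0x5f}
#3 dst[0x02+3] := {0x33,0x34,0x8c}
#4 dst[0x0b+2] := {0x33,0x34}
query mem[0x09]=0xdb, mem[0x04]=0x8c, mem[0x06]=0x5f, mem[0x03]=0x34, mem[0x0c]=0x34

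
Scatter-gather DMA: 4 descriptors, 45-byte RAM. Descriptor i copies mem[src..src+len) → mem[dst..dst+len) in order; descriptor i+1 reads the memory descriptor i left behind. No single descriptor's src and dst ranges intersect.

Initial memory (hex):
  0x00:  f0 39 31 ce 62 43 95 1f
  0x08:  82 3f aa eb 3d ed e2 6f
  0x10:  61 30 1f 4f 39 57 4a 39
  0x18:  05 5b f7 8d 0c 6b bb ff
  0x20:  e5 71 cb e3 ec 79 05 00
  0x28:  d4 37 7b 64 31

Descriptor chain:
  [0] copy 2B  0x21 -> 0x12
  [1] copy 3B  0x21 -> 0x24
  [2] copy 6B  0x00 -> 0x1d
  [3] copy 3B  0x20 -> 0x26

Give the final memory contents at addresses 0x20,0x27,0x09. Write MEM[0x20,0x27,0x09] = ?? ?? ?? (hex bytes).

MEM[0x20,0x27,0x09] = ce 62 3f

#0 dst[0x12+2] := {0x71,0xcb}
#1 dst[0x24+3] := {0x71,0xcb,0xe3}
#2 dst[0x1d+6] := {0xf0,0x39,0x31,0xce,0x62,0x43}
#3 dst[0x26+3] := {0xce,0x62,0x43}
query mem[0x20]=0xce, mem[0x27]=0x62, mem[0x09]=0x3f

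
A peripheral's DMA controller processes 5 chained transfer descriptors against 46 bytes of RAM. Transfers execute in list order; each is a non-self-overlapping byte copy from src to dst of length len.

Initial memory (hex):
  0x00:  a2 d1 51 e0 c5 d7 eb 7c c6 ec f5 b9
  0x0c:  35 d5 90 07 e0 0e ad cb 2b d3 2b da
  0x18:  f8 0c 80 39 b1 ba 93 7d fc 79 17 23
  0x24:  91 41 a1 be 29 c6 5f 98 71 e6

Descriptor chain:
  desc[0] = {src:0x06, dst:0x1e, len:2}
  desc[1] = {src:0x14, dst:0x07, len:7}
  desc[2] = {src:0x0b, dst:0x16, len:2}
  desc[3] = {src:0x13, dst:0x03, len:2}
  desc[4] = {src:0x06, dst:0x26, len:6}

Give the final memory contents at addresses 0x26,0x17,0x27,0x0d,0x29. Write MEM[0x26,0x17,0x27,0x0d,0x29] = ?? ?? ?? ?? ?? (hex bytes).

MEM[0x26,0x17,0x27,0x0d,0x29] = eb 0c 2b 80 2b

  after D0: wrote 2B at 0x1e = eb7c
  after D1: wrote 7B at 0x07 = 2bd32bdaf80c80
  after D2: wrote 2B at 0x16 = f80c
  after D3: wrote 2B at 0x03 = cb2b
  after D4: wrote 6B at 0x26 = eb2bd32bdaf8
query mem[0x26]=0xeb, mem[0x17]=0x0c, mem[0x27]=0x2b, mem[0x0d]=0x80, mem[0x29]=0x2b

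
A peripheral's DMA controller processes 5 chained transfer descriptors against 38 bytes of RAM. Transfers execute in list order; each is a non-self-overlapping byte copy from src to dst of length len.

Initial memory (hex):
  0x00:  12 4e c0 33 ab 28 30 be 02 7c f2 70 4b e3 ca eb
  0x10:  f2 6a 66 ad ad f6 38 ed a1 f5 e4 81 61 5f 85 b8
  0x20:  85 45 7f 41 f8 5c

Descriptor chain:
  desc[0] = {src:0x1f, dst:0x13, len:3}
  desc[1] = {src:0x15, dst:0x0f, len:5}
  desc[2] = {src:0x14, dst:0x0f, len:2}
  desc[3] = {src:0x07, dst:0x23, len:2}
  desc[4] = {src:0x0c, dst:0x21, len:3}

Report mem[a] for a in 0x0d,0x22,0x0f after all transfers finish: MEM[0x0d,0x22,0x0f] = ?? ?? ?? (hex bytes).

MEM[0x0d,0x22,0x0f] = e3 e3 85

#0 dst[0x13+3] := {0xb8,0x85,0x45}
#1 dst[0x0f+5] := {0x45,0x38,0xed,0xa1,0xf5}
#2 dst[0x0f+2] := {0x85,0x45}
#3 dst[0x23+2] := {0xbe,0x02}
#4 dst[0x21+3] := {0x4b,0xe3,0xca}
query mem[0x0d]=0xe3, mem[0x22]=0xe3, mem[0x0f]=0x85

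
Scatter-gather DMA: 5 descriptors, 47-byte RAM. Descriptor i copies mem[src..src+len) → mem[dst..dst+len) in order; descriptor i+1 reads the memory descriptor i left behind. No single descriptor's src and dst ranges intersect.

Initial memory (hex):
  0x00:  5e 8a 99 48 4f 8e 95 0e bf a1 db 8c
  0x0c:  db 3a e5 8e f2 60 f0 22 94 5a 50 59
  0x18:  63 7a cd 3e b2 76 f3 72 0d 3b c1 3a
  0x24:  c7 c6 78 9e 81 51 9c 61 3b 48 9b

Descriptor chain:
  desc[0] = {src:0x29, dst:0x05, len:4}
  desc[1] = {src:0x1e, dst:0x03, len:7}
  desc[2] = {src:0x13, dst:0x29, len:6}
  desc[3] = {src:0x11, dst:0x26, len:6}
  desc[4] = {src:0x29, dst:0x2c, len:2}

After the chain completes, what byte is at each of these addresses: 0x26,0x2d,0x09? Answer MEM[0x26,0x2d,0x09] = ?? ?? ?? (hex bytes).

  after D0: wrote 4B at 0x05 = 519c613b
  after D1: wrote 7B at 0x03 = f3720d3bc13ac7
  after D2: wrote 6B at 0x29 = 22945a505963
  after D3: wrote 6B at 0x26 = 60f022945a50
  after D4: wrote 2B at 0x2c = 945a
query mem[0x26]=0x60, mem[0x2d]=0x5a, mem[0x09]=0xc7

MEM[0x26,0x2d,0x09] = 60 5a c7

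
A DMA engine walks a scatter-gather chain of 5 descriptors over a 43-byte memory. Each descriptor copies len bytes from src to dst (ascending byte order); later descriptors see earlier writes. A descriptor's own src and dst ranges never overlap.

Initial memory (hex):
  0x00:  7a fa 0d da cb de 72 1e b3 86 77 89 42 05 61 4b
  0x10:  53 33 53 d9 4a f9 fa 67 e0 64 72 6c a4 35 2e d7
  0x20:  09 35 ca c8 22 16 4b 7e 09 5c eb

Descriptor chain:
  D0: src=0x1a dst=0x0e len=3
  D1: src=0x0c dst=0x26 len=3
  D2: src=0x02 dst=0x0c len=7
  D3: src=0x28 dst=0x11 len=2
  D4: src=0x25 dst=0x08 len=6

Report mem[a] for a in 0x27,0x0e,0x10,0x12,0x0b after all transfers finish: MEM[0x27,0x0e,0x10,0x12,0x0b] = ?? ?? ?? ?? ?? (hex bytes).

D0: mem[0x0e..0x10] <- [72 6c a4]
D1: mem[0x26..0x28] <- [42 05 72]
D2: mem[0x0c..0x12] <- [0d da cb de 72 1e b3]
D3: mem[0x11..0x12] <- [72 5c]
D4: mem[0x08..0x0d] <- [16 42 05 72 5c eb]
query mem[0x27]=0x05, mem[0x0e]=0xcb, mem[0x10]=0x72, mem[0x12]=0x5c, mem[0x0b]=0x72

MEM[0x27,0x0e,0x10,0x12,0x0b] = 05 cb 72 5c 72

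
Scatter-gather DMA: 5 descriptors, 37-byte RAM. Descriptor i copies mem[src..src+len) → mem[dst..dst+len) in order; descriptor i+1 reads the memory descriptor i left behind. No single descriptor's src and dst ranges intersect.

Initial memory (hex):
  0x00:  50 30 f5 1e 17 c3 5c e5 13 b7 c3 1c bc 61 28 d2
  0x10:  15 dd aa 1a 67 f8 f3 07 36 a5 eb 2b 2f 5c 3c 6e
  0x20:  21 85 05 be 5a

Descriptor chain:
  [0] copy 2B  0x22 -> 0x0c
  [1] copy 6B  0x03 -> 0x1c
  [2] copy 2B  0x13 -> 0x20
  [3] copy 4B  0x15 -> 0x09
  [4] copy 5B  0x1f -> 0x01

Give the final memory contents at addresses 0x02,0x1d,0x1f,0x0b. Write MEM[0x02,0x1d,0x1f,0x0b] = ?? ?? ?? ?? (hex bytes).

#0 dst[0x0c+2] := {0x05,0xbe}
#1 dst[0x1c+6] := {0x1e,0x17,0xc3,0x5c,0xe5,0x13}
#2 dst[0x20+2] := {0x1a,0x67}
#3 dst[0x09+4] := {0xf8,0xf3,0x07,0x36}
#4 dst[0x01+5] := {0x5c,0x1a,0x67,0x05,0xbe}
query mem[0x02]=0x1a, mem[0x1d]=0x17, mem[0x1f]=0x5c, mem[0x0b]=0x07

MEM[0x02,0x1d,0x1f,0x0b] = 1a 17 5c 07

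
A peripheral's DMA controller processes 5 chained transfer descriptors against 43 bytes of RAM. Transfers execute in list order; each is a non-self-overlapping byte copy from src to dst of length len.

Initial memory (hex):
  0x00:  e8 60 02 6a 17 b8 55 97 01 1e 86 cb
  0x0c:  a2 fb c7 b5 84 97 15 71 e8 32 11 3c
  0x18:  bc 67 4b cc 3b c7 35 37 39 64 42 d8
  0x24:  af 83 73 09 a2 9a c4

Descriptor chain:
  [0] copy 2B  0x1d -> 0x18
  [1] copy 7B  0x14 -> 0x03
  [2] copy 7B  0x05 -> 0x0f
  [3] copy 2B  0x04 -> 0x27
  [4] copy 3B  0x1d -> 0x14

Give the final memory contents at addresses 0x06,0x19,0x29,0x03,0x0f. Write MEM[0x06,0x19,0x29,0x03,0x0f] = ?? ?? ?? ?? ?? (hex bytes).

[0] 0x1d->0x18 len=2 : c7 35
[1] 0x14->0x03 len=7 : e8 32 11 3c c7 35 4b
[2] 0x05->0x0f len=7 : 11 3c c7 35 4b 86 cb
[3] 0x04->0x27 len=2 : 32 11
[4] 0x1d->0x14 len=3 : c7 35 37
query mem[0x06]=0x3c, mem[0x19]=0x35, mem[0x29]=0x9a, mem[0x03]=0xe8, mem[0x0f]=0x11

MEM[0x06,0x19,0x29,0x03,0x0f] = 3c 35 9a e8 11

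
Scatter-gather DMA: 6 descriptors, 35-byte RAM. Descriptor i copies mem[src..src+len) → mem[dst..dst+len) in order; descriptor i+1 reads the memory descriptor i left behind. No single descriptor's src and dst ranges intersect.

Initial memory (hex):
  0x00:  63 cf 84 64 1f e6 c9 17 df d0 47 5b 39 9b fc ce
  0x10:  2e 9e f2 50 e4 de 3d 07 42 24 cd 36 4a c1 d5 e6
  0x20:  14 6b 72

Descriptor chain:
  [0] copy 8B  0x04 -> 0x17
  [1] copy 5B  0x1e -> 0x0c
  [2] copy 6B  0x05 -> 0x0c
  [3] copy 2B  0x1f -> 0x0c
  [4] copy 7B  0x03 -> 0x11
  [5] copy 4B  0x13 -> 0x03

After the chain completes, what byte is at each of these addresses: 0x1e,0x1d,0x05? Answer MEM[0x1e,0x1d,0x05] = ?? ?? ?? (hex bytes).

#0 dst[0x17+8] := {0x1f,0xe6,0xc9,0x17,0xdf,0xd0,0x47,0x5b}
#1 dst[0x0c+5] := {0x5b,0xe6,0x14,0x6b,0x72}
#2 dst[0x0c+6] := {0xe6,0xc9,0x17,0xdf,0xd0,0x47}
#3 dst[0x0c+2] := {0xe6,0x14}
#4 dst[0x11+7] := {0x64,0x1f,0xe6,0xc9,0x17,0xdf,0xd0}
#5 dst[0x03+4] := {0xe6,0xc9,0x17,0xdf}
query mem[0x1e]=0x5b, mem[0x1d]=0x47, mem[0x05]=0x17

MEM[0x1e,0x1d,0x05] = 5b 47 17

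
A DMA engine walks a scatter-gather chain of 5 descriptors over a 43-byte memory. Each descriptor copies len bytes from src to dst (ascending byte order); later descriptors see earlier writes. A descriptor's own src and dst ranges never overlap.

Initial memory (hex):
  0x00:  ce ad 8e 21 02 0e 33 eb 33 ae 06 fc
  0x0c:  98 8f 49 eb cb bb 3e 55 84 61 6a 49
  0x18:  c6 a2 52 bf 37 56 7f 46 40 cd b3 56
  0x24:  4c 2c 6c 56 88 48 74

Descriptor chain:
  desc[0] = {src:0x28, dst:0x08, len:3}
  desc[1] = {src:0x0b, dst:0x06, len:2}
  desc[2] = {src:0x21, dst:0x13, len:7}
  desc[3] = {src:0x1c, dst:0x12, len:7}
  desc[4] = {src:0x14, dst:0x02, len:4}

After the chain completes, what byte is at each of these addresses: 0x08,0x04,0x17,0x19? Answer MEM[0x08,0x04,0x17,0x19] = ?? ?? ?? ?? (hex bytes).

[0] 0x28->0x08 len=3 : 88 48 74
[1] 0x0b->0x06 len=2 : fc 98
[2] 0x21->0x13 len=7 : cd b3 56 4c 2c 6c 56
[3] 0x1c->0x12 len=7 : 37 56 7f 46 40 cd b3
[4] 0x14->0x02 len=4 : 7f 46 40 cd
query mem[0x08]=0x88, mem[0x04]=0x40, mem[0x17]=0xcd, mem[0x19]=0x56

MEM[0x08,0x04,0x17,0x19] = 88 40 cd 56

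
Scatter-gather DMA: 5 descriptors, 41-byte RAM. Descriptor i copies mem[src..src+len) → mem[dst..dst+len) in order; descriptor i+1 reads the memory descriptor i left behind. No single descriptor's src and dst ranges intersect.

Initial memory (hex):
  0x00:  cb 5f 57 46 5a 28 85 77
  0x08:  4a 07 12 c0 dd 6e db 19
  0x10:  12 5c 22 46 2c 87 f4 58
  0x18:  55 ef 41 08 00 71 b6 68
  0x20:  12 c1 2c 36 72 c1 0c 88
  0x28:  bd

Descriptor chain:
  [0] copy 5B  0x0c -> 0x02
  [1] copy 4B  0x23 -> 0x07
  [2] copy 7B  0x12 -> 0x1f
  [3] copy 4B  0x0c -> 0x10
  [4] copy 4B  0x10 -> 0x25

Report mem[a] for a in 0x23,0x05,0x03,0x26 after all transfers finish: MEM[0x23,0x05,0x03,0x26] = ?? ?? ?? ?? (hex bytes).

[0] 0x0c->0x02 len=5 : dd 6e db 19 12
[1] 0x23->0x07 len=4 : 36 72 c1 0c
[2] 0x12->0x1f len=7 : 22 46 2c 87 f4 58 55
[3] 0x0c->0x10 len=4 : dd 6e db 19
[4] 0x10->0x25 len=4 : dd 6e db 19
query mem[0x23]=0xf4, mem[0x05]=0x19, mem[0x03]=0x6e, mem[0x26]=0x6e

MEM[0x23,0x05,0x03,0x26] = f4 19 6e 6e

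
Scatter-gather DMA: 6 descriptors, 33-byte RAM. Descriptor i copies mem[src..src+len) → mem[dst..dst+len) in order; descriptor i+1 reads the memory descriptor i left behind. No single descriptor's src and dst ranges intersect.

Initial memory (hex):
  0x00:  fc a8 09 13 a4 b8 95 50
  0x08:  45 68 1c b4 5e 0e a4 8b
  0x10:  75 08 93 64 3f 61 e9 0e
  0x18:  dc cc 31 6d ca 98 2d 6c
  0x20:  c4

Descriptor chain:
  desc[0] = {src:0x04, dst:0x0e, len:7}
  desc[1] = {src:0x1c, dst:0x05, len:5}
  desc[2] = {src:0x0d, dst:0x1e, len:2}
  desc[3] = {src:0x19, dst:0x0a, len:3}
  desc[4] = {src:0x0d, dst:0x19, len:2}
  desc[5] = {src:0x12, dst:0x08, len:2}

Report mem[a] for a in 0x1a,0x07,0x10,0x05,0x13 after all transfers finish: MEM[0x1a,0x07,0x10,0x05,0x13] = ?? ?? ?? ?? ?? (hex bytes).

  after D0: wrote 7B at 0x0e = a4b8955045681c
  after D1: wrote 5B at 0x05 = ca982d6cc4
  after D2: wrote 2B at 0x1e = 0ea4
  after D3: wrote 3B at 0x0a = cc316d
  after D4: wrote 2B at 0x19 = 0ea4
  after D5: wrote 2B at 0x08 = 4568
query mem[0x1a]=0xa4, mem[0x07]=0x2d, mem[0x10]=0x95, mem[0x05]=0xca, mem[0x13]=0x68

MEM[0x1a,0x07,0x10,0x05,0x13] = a4 2d 95 ca 68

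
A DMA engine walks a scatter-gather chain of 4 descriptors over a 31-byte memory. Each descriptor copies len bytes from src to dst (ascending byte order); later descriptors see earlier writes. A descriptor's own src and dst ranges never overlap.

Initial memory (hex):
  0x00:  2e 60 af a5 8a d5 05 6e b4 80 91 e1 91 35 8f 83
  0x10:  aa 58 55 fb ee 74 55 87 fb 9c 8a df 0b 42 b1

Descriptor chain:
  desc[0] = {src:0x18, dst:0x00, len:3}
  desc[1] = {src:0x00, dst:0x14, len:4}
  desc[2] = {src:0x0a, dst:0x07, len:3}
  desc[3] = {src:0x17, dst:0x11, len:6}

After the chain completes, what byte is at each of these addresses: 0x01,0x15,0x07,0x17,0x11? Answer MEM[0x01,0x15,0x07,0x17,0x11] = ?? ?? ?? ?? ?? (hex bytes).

D0: mem[0x00..0x02] <- [fb 9c 8a]
D1: mem[0x14..0x17] <- [fb 9c 8a a5]
D2: mem[0x07..0x09] <- [91 e1 91]
D3: mem[0x11..0x16] <- [a5 fb 9c 8a df 0b]
query mem[0x01]=0x9c, mem[0x15]=0xdf, mem[0x07]=0x91, mem[0x17]=0xa5, mem[0x11]=0xa5

MEM[0x01,0x15,0x07,0x17,0x11] = 9c df 91 a5 a5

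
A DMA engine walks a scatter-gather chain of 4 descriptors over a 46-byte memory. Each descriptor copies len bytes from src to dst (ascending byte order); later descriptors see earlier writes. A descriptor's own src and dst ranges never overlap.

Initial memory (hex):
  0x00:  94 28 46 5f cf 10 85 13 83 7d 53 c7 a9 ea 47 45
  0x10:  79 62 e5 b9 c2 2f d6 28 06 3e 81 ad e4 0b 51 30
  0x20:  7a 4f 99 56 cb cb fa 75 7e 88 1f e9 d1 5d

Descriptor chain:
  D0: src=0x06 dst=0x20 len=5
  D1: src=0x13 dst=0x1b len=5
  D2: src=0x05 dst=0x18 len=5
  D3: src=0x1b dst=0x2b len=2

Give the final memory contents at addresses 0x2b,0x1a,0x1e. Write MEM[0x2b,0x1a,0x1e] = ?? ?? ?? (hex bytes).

MEM[0x2b,0x1a,0x1e] = 83 13 d6

#0 dst[0x20+5] := {0x85,0x13,0x83,0x7d,0x53}
#1 dst[0x1b+5] := {0xb9,0xc2,0x2f,0xd6,0x28}
#2 dst[0x18+5] := {0x10,0x85,0x13,0x83,0x7d}
#3 dst[0x2b+2] := {0x83,0x7d}
query mem[0x2b]=0x83, mem[0x1a]=0x13, mem[0x1e]=0xd6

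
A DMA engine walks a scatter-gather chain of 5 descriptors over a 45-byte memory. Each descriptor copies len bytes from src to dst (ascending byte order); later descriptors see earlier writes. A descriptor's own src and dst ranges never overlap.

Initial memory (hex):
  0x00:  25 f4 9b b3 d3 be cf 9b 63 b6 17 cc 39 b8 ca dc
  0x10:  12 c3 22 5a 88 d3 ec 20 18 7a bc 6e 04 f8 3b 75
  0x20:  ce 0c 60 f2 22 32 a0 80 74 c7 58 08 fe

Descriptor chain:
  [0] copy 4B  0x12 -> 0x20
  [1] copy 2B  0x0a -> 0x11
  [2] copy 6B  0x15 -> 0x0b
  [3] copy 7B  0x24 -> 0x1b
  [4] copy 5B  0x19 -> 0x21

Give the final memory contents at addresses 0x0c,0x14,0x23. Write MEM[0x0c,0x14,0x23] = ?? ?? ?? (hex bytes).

  after D0: wrote 4B at 0x20 = 225a88d3
  after D1: wrote 2B at 0x11 = 17cc
  after D2: wrote 6B at 0x0b = d3ec20187abc
  after D3: wrote 7B at 0x1b = 2232a08074c758
  after D4: wrote 5B at 0x21 = 7abc2232a0
query mem[0x0c]=0xec, mem[0x14]=0x88, mem[0x23]=0x22

MEM[0x0c,0x14,0x23] = ec 88 22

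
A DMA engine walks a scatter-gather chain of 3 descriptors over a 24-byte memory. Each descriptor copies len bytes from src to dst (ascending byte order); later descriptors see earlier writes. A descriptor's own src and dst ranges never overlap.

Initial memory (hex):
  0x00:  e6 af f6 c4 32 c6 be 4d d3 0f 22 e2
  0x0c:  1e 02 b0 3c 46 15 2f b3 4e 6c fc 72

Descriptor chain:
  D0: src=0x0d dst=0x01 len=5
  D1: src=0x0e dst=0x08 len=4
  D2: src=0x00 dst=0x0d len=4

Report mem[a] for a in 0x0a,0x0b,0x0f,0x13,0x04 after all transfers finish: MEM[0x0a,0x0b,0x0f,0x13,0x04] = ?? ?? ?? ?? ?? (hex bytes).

  after D0: wrote 5B at 0x01 = 02b03c4615
  after D1: wrote 4B at 0x08 = b03c4615
  after D2: wrote 4B at 0x0d = e602b03c
query mem[0x0a]=0x46, mem[0x0b]=0x15, mem[0x0f]=0xb0, mem[0x13]=0xb3, mem[0x04]=0x46

MEM[0x0a,0x0b,0x0f,0x13,0x04] = 46 15 b0 b3 46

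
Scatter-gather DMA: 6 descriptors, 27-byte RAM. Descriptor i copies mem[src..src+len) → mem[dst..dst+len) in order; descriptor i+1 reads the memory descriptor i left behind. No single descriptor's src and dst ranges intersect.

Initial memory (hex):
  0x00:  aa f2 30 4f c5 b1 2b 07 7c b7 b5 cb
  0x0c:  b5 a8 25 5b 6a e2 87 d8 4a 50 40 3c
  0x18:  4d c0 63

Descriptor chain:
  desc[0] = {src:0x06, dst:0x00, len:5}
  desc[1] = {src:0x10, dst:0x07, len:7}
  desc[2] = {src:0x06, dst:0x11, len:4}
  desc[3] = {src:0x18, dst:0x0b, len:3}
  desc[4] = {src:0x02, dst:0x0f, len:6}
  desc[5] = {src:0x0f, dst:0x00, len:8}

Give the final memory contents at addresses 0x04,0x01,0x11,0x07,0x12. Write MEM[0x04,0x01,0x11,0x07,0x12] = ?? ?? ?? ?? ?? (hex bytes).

MEM[0x04,0x01,0x11,0x07,0x12] = 2b b7 b5 40 b1

[0] 0x06->0x00 len=5 : 2b 07 7c b7 b5
[1] 0x10->0x07 len=7 : 6a e2 87 d8 4a 50 40
[2] 0x06->0x11 len=4 : 2b 6a e2 87
[3] 0x18->0x0b len=3 : 4d c0 63
[4] 0x02->0x0f len=6 : 7c b7 b5 b1 2b 6a
[5] 0x0f->0x00 len=8 : 7c b7 b5 b1 2b 6a 50 40
query mem[0x04]=0x2b, mem[0x01]=0xb7, mem[0x11]=0xb5, mem[0x07]=0x40, mem[0x12]=0xb1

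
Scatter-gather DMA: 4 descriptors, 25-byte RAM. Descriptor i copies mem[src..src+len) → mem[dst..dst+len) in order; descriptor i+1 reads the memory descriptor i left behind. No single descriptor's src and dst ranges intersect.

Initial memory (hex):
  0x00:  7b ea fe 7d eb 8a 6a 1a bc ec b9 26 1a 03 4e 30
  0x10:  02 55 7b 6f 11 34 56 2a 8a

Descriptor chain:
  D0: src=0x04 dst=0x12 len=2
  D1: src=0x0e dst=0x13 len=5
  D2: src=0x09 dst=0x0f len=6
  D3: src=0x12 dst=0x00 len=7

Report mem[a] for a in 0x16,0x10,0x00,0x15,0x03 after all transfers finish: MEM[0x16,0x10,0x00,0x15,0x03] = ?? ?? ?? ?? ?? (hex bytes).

[0] 0x04->0x12 len=2 : eb 8a
[1] 0x0e->0x13 len=5 : 4e 30 02 55 eb
[2] 0x09->0x0f len=6 : ec b9 26 1a 03 4e
[3] 0x12->0x00 len=7 : 1a 03 4e 02 55 eb 8a
query mem[0x16]=0x55, mem[0x10]=0xb9, mem[0x00]=0x1a, mem[0x15]=0x02, mem[0x03]=0x02

MEM[0x16,0x10,0x00,0x15,0x03] = 55 b9 1a 02 02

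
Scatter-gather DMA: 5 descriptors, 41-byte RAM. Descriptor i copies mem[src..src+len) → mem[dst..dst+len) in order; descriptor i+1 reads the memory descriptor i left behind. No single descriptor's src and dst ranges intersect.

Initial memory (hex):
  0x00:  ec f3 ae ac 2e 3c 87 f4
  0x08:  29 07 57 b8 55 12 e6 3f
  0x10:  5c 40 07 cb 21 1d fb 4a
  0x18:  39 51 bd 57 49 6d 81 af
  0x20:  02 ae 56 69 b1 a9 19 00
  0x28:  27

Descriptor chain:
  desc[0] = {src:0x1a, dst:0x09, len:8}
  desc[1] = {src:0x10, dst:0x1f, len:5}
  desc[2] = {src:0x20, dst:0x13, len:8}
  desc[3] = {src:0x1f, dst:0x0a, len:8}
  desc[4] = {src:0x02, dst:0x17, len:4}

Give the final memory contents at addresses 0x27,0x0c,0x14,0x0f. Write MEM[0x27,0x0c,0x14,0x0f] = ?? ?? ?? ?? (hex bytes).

MEM[0x27,0x0c,0x14,0x0f] = 00 07 07 b1

#0 dst[0x09+8] := {0xbd,0x57,0x49,0x6d,0x81,0xaf,0x02,0xae}
#1 dst[0x1f+5] := {0xae,0x40,0x07,0xcb,0x21}
#2 dst[0x13+8] := {0x40,0x07,0xcb,0x21,0xb1,0xa9,0x19,0x00}
#3 dst[0x0a+8] := {0xae,0x40,0x07,0xcb,0x21,0xb1,0xa9,0x19}
#4 dst[0x17+4] := {0xae,0xac,0x2e,0x3c}
query mem[0x27]=0x00, mem[0x0c]=0x07, mem[0x14]=0x07, mem[0x0f]=0xb1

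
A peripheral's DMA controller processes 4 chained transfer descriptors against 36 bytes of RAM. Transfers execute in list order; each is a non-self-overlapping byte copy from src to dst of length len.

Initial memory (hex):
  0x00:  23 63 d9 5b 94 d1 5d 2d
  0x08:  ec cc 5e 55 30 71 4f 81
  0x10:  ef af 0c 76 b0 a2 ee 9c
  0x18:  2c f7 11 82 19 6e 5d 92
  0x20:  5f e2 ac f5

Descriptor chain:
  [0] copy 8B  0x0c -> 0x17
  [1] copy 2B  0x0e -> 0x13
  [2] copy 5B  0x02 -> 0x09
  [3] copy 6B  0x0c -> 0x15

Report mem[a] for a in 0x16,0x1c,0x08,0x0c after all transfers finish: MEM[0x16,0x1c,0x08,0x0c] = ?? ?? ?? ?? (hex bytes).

#0 dst[0x17+8] := {0x30,0x71,0x4f,0x81,0xef,0xaf,0x0c,0x76}
#1 dst[0x13+2] := {0x4f,0x81}
#2 dst[0x09+5] := {0xd9,0x5b,0x94,0xd1,0x5d}
#3 dst[0x15+6] := {0xd1,0x5d,0x4f,0x81,0xef,0xaf}
query mem[0x16]=0x5d, mem[0x1c]=0xaf, mem[0x08]=0xec, mem[0x0c]=0xd1

MEM[0x16,0x1c,0x08,0x0c] = 5d af ec d1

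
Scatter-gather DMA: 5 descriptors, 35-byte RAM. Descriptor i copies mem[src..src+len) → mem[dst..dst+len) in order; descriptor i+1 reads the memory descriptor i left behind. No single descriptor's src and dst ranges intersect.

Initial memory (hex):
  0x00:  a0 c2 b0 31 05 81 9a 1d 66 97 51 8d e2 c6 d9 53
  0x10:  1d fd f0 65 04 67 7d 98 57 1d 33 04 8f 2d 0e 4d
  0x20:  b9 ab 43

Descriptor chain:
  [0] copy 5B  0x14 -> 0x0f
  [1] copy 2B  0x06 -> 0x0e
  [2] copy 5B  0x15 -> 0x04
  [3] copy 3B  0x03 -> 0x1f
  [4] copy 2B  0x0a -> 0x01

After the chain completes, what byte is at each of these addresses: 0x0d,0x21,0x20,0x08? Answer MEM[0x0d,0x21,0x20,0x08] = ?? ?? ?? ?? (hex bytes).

#0 dst[0x0f+5] := {0x04,0x67,0x7d,0x98,0x57}
#1 dst[0x0e+2] := {0x9a,0x1d}
#2 dst[0x04+5] := {0x67,0x7d,0x98,0x57,0x1d}
#3 dst[0x1f+3] := {0x31,0x67,0x7d}
#4 dst[0x01+2] := {0x51,0x8d}
query mem[0x0d]=0xc6, mem[0x21]=0x7d, mem[0x20]=0x67, mem[0x08]=0x1d

MEM[0x0d,0x21,0x20,0x08] = c6 7d 67 1d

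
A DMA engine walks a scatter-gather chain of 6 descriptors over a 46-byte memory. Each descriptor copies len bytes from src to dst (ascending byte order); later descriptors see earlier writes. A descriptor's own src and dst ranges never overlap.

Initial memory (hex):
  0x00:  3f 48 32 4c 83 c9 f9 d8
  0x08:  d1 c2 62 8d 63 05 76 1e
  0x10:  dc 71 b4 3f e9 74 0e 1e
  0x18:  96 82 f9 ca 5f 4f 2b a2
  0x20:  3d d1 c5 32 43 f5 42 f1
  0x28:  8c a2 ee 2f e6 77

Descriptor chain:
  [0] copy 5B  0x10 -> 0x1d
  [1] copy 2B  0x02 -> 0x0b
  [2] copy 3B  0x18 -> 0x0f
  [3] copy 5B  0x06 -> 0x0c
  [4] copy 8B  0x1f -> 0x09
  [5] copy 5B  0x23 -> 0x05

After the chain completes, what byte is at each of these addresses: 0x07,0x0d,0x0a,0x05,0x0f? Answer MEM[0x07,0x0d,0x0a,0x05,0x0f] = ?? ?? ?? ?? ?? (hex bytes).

[0] 0x10->0x1d len=5 : dc 71 b4 3f e9
[1] 0x02->0x0b len=2 : 32 4c
[2] 0x18->0x0f len=3 : 96 82 f9
[3] 0x06->0x0c len=5 : f9 d8 d1 c2 62
[4] 0x1f->0x09 len=8 : b4 3f e9 c5 32 43 f5 42
[5] 0x23->0x05 len=5 : 32 43 f5 42 f1
query mem[0x07]=0xf5, mem[0x0d]=0x32, mem[0x0a]=0x3f, mem[0x05]=0x32, mem[0x0f]=0xf5

MEM[0x07,0x0d,0x0a,0x05,0x0f] = f5 32 3f 32 f5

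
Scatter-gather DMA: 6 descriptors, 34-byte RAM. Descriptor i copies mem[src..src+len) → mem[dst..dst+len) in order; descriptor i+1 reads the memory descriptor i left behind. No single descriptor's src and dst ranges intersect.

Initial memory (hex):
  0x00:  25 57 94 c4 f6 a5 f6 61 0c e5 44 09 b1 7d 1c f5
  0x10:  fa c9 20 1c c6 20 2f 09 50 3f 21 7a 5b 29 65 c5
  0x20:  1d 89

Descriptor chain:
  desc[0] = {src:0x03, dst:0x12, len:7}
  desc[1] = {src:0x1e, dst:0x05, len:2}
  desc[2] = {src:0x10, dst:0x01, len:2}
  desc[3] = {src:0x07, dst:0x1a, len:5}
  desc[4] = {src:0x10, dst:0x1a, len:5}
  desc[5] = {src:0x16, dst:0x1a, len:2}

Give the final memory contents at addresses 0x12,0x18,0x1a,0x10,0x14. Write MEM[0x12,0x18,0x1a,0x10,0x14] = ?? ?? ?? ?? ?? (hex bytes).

MEM[0x12,0x18,0x1a,0x10,0x14] = c4 e5 61 fa a5

#0 dst[0x12+7] := {0xc4,0xf6,0xa5,0xf6,0x61,0x0c,0xe5}
#1 dst[0x05+2] := {0x65,0xc5}
#2 dst[0x01+2] := {0xfa,0xc9}
#3 dst[0x1a+5] := {0x61,0x0c,0xe5,0x44,0x09}
#4 dst[0x1a+5] := {0xfa,0xc9,0xc4,0xf6,0xa5}
#5 dst[0x1a+2] := {0x61,0x0c}
query mem[0x12]=0xc4, mem[0x18]=0xe5, mem[0x1a]=0x61, mem[0x10]=0xfa, mem[0x14]=0xa5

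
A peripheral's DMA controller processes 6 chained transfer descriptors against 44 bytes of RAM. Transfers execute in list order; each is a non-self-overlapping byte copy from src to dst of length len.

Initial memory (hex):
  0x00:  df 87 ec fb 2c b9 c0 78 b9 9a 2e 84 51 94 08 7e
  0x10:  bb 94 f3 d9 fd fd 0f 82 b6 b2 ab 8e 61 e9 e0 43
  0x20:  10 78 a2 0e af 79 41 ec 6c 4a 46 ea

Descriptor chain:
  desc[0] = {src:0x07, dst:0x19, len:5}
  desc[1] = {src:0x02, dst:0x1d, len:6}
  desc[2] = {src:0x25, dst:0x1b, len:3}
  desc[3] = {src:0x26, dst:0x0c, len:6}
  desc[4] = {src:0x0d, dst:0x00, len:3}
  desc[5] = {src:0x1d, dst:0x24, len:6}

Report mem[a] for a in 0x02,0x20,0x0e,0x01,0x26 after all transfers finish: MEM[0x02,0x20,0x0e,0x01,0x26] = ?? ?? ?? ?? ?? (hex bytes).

MEM[0x02,0x20,0x0e,0x01,0x26] = 4a b9 6c 6c 2c

[0] 0x07->0x19 len=5 : 78 b9 9a 2e 84
[1] 0x02->0x1d len=6 : ec fb 2c b9 c0 78
[2] 0x25->0x1b len=3 : 79 41 ec
[3] 0x26->0x0c len=6 : 41 ec 6c 4a 46 ea
[4] 0x0d->0x00 len=3 : ec 6c 4a
[5] 0x1d->0x24 len=6 : ec fb 2c b9 c0 78
query mem[0x02]=0x4a, mem[0x20]=0xb9, mem[0x0e]=0x6c, mem[0x01]=0x6c, mem[0x26]=0x2c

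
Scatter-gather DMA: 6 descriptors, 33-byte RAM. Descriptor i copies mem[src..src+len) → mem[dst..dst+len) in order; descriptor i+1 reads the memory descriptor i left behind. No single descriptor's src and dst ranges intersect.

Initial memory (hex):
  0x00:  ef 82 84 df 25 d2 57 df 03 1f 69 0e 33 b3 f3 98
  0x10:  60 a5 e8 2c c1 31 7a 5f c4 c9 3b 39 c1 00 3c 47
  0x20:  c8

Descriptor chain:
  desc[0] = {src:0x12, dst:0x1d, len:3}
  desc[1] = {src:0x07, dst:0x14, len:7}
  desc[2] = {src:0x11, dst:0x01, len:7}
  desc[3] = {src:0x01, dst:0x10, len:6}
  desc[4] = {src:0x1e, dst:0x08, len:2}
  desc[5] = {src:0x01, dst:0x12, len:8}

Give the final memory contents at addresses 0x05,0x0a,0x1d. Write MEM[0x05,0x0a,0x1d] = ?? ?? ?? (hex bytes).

MEM[0x05,0x0a,0x1d] = 03 69 e8

[0] 0x12->0x1d len=3 : e8 2c c1
[1] 0x07->0x14 len=7 : df 03 1f 69 0e 33 b3
[2] 0x11->0x01 len=7 : a5 e8 2c df 03 1f 69
[3] 0x01->0x10 len=6 : a5 e8 2c df 03 1f
[4] 0x1e->0x08 len=2 : 2c c1
[5] 0x01->0x12 len=8 : a5 e8 2c df 03 1f 69 2c
query mem[0x05]=0x03, mem[0x0a]=0x69, mem[0x1d]=0xe8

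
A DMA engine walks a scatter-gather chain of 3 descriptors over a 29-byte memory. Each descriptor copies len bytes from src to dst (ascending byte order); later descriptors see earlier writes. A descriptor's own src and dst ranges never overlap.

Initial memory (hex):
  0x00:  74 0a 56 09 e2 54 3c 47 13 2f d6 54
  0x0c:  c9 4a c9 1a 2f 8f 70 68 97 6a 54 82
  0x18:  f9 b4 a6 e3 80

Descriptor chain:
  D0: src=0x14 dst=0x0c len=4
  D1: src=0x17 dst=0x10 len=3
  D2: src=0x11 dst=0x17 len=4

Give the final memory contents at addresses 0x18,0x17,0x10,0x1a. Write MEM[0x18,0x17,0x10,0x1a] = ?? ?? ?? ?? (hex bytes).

MEM[0x18,0x17,0x10,0x1a] = b4 f9 82 97

#0 dst[0x0c+4] := {0x97,0x6a,0x54,0x82}
#1 dst[0x10+3] := {0x82,0xf9,0xb4}
#2 dst[0x17+4] := {0xf9,0xb4,0x68,0x97}
query mem[0x18]=0xb4, mem[0x17]=0xf9, mem[0x10]=0x82, mem[0x1a]=0x97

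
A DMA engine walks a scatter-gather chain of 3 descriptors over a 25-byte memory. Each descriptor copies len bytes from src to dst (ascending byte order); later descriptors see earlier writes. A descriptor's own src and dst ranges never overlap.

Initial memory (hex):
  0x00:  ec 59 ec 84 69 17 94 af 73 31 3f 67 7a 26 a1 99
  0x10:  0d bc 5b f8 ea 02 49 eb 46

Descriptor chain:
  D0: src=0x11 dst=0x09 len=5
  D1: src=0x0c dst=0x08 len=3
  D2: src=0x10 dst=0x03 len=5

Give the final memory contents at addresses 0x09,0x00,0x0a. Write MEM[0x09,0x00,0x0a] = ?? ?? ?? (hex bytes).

  after D0: wrote 5B at 0x09 = bc5bf8ea02
  after D1: wrote 3B at 0x08 = ea02a1
  after D2: wrote 5B at 0x03 = 0dbc5bf8ea
query mem[0x09]=0x02, mem[0x00]=0xec, mem[0x0a]=0xa1

MEM[0x09,0x00,0x0a] = 02 ec a1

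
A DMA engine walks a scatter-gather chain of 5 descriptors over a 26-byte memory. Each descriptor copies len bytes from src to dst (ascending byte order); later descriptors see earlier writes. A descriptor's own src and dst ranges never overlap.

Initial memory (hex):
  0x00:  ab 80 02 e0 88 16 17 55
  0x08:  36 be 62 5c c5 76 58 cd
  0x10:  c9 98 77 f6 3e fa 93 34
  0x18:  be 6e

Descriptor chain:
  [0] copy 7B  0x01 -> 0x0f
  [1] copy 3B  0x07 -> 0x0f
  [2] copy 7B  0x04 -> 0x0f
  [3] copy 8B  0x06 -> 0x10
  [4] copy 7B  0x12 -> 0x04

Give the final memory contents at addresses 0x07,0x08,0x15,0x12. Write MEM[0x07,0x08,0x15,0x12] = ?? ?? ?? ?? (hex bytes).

MEM[0x07,0x08,0x15,0x12] = 5c c5 5c 36

[0] 0x01->0x0f len=7 : 80 02 e0 88 16 17 55
[1] 0x07->0x0f len=3 : 55 36 be
[2] 0x04->0x0f len=7 : 88 16 17 55 36 be 62
[3] 0x06->0x10 len=8 : 17 55 36 be 62 5c c5 76
[4] 0x12->0x04 len=7 : 36 be 62 5c c5 76 be
query mem[0x07]=0x5c, mem[0x08]=0xc5, mem[0x15]=0x5c, mem[0x12]=0x36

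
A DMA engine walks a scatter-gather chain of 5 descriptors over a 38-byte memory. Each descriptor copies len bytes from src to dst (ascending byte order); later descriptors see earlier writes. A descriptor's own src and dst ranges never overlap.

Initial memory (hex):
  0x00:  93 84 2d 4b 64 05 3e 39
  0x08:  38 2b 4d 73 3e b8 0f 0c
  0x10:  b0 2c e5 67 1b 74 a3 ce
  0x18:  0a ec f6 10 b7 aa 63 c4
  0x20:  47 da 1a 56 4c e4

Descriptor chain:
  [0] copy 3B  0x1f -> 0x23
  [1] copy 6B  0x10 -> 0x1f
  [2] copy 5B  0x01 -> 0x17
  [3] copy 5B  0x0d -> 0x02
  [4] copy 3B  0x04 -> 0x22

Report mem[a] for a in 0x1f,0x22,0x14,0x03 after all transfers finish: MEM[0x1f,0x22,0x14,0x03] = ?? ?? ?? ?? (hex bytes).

  after D0: wrote 3B at 0x23 = c447da
  after D1: wrote 6B at 0x1f = b02ce5671b74
  after D2: wrote 5B at 0x17 = 842d4b6405
  after D3: wrote 5B at 0x02 = b80f0cb02c
  after D4: wrote 3B at 0x22 = 0cb02c
query mem[0x1f]=0xb0, mem[0x22]=0x0c, mem[0x14]=0x1b, mem[0x03]=0x0f

MEM[0x1f,0x22,0x14,0x03] = b0 0c 1b 0f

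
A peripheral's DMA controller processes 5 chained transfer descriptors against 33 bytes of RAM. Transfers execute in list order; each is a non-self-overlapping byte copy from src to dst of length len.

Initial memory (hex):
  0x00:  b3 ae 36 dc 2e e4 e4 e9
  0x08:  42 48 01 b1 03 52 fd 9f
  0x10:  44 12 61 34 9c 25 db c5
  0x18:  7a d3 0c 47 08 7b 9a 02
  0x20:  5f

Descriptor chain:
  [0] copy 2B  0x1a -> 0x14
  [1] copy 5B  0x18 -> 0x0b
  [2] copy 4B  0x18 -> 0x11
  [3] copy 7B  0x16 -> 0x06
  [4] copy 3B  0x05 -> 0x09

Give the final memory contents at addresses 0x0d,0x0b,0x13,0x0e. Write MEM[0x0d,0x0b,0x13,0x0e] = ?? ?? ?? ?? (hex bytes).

#0 dst[0x14+2] := {0x0c,0x47}
#1 dst[0x0b+5] := {0x7a,0xd3,0x0c,0x47,0x08}
#2 dst[0x11+4] := {0x7a,0xd3,0x0c,0x47}
#3 dst[0x06+7] := {0xdb,0xc5,0x7a,0xd3,0x0c,0x47,0x08}
#4 dst[0x09+3] := {0xe4,0xdb,0xc5}
query mem[0x0d]=0x0c, mem[0x0b]=0xc5, mem[0x13]=0x0c, mem[0x0e]=0x47

MEM[0x0d,0x0b,0x13,0x0e] = 0c c5 0c 47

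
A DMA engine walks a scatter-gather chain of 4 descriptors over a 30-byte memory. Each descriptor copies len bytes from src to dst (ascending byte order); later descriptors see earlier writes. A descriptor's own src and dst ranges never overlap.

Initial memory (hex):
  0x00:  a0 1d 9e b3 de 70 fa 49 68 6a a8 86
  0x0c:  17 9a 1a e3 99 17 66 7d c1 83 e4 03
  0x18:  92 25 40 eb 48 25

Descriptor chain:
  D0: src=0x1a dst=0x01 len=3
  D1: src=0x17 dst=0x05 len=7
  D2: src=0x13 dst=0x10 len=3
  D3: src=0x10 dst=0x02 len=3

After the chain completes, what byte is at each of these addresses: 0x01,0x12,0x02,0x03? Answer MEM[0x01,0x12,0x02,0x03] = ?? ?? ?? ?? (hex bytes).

  after D0: wrote 3B at 0x01 = 40eb48
  after D1: wrote 7B at 0x05 = 03922540eb4825
  after D2: wrote 3B at 0x10 = 7dc183
  after D3: wrote 3B at 0x02 = 7dc183
query mem[0x01]=0x40, mem[0x12]=0x83, mem[0x02]=0x7d, mem[0x03]=0xc1

MEM[0x01,0x12,0x02,0x03] = 40 83 7d c1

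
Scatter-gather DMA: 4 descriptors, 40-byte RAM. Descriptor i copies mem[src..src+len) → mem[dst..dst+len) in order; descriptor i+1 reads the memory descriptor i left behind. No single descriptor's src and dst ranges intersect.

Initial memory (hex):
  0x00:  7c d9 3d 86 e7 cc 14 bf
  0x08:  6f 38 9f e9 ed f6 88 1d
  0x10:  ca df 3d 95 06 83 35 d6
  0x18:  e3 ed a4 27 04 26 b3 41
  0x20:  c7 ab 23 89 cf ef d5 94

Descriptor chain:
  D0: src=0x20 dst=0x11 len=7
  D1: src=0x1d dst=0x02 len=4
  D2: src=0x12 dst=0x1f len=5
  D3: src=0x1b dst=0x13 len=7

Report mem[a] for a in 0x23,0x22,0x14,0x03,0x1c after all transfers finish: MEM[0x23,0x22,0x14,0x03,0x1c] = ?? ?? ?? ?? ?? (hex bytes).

D0: mem[0x11..0x17] <- [c7 ab 23 89 cf ef d5]
D1: mem[0x02..0x05] <- [26 b3 41 c7]
D2: mem[0x1f..0x23] <- [ab 23 89 cf ef]
D3: mem[0x13..0x19] <- [27 04 26 b3 ab 23 89]
query mem[0x23]=0xef, mem[0x22]=0xcf, mem[0x14]=0x04, mem[0x03]=0xb3, mem[0x1c]=0x04

MEM[0x23,0x22,0x14,0x03,0x1c] = ef cf 04 b3 04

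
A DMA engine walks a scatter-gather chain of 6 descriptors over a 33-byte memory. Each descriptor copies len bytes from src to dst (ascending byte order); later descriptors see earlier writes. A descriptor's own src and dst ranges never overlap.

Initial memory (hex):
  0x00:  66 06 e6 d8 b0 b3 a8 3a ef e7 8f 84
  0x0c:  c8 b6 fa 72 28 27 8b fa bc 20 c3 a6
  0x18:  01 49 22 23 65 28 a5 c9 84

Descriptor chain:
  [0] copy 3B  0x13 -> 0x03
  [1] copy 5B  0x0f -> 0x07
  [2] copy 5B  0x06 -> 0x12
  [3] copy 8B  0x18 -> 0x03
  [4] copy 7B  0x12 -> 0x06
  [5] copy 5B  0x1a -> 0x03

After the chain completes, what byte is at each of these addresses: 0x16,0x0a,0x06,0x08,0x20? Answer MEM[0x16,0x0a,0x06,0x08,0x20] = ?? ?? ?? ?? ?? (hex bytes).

MEM[0x16,0x0a,0x06,0x08,0x20] = 8b 8b 28 28 84

  after D0: wrote 3B at 0x03 = fabc20
  after D1: wrote 5B at 0x07 = 7228278bfa
  after D2: wrote 5B at 0x12 = a87228278b
  after D3: wrote 8B at 0x03 = 014922236528a5c9
  after D4: wrote 7B at 0x06 = a87228278ba601
  after D5: wrote 5B at 0x03 = 22236528a5
query mem[0x16]=0x8b, mem[0x0a]=0x8b, mem[0x06]=0x28, mem[0x08]=0x28, mem[0x20]=0x84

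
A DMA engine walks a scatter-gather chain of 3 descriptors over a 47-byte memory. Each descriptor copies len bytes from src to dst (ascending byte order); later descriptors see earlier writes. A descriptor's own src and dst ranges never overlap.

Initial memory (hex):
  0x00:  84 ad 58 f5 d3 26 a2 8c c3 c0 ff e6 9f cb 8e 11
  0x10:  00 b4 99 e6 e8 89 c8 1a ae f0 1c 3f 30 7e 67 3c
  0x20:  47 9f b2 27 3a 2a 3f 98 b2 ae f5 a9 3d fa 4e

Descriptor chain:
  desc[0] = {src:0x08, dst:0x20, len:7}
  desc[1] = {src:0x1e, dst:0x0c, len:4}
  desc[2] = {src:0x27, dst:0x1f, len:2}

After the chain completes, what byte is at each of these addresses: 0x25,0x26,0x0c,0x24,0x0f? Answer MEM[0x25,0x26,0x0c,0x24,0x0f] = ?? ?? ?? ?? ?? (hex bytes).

  after D0: wrote 7B at 0x20 = c3c0ffe69fcb8e
  after D1: wrote 4B at 0x0c = 673cc3c0
  after D2: wrote 2B at 0x1f = 98b2
query mem[0x25]=0xcb, mem[0x26]=0x8e, mem[0x0c]=0x67, mem[0x24]=0x9f, mem[0x0f]=0xc0

MEM[0x25,0x26,0x0c,0x24,0x0f] = cb 8e 67 9f c0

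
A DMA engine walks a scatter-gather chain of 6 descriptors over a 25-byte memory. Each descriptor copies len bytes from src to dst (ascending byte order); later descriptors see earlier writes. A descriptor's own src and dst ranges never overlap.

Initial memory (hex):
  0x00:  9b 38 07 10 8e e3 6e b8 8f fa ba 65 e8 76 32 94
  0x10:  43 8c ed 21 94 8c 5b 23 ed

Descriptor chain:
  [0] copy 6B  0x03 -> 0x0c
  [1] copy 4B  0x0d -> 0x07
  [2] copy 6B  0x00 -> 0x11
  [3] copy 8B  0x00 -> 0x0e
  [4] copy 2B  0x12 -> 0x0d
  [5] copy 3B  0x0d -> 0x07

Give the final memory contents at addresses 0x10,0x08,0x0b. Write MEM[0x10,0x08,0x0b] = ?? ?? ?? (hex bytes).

D0: mem[0x0c..0x11] <- [10 8e e3 6e b8 8f]
D1: mem[0x07..0x0a] <- [8e e3 6e b8]
D2: mem[0x11..0x16] <- [9b 38 07 10 8e e3]
D3: mem[0x0e..0x15] <- [9b 38 07 10 8e e3 6e 8e]
D4: mem[0x0d..0x0e] <- [8e e3]
D5: mem[0x07..0x09] <- [8e e3 38]
query mem[0x10]=0x07, mem[0x08]=0xe3, mem[0x0b]=0x65

MEM[0x10,0x08,0x0b] = 07 e3 65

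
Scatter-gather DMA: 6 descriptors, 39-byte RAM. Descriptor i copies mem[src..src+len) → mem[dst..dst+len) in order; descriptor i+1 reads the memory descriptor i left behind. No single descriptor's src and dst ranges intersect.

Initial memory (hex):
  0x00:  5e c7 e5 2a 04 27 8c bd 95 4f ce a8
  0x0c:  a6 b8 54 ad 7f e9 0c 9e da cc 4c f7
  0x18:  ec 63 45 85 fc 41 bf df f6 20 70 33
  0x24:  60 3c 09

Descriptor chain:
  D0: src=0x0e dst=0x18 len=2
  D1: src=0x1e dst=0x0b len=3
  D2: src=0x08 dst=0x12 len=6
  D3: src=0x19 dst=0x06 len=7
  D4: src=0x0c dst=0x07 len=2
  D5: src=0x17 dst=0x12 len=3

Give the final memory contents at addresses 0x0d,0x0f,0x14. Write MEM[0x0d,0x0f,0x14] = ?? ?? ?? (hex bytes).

MEM[0x0d,0x0f,0x14] = f6 ad ad

#0 dst[0x18+2] := {0x54,0xad}
#1 dst[0x0b+3] := {0xbf,0xdf,0xf6}
#2 dst[0x12+6] := {0x95,0x4f,0xce,0xbf,0xdf,0xf6}
#3 dst[0x06+7] := {0xad,0x45,0x85,0xfc,0x41,0xbf,0xdf}
#4 dst[0x07+2] := {0xdf,0xf6}
#5 dst[0x12+3] := {0xf6,0x54,0xad}
query mem[0x0d]=0xf6, mem[0x0f]=0xad, mem[0x14]=0xad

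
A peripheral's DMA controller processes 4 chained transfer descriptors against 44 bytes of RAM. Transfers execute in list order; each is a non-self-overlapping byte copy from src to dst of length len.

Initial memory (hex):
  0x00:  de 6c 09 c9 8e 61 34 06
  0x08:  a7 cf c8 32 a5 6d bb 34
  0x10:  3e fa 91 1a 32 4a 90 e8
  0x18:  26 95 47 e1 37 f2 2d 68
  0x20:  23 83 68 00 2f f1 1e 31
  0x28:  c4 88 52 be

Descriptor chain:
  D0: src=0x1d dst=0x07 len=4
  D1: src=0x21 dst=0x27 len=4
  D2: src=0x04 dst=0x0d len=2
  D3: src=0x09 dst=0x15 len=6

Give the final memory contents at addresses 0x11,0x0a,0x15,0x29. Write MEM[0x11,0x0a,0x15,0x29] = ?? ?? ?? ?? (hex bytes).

MEM[0x11,0x0a,0x15,0x29] = fa 23 68 00

D0: mem[0x07..0x0a] <- [f2 2d 68 23]
D1: mem[0x27..0x2a] <- [83 68 00 2f]
D2: mem[0x0d..0x0e] <- [8e 61]
D3: mem[0x15..0x1a] <- [68 23 32 a5 8e 61]
query mem[0x11]=0xfa, mem[0x0a]=0x23, mem[0x15]=0x68, mem[0x29]=0x00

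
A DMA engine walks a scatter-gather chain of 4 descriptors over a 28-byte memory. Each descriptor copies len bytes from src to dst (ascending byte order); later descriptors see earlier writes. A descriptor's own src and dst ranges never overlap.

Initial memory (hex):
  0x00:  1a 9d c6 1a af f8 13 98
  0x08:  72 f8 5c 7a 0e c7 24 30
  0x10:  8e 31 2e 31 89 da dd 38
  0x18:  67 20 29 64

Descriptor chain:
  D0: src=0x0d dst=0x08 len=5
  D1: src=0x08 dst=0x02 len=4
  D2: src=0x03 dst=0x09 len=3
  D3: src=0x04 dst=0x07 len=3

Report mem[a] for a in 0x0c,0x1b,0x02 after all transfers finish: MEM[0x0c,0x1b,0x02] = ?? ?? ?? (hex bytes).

MEM[0x0c,0x1b,0x02] = 31 64 c7

  after D0: wrote 5B at 0x08 = c724308e31
  after D1: wrote 4B at 0x02 = c724308e
  after D2: wrote 3B at 0x09 = 24308e
  after D3: wrote 3B at 0x07 = 308e13
query mem[0x0c]=0x31, mem[0x1b]=0x64, mem[0x02]=0xc7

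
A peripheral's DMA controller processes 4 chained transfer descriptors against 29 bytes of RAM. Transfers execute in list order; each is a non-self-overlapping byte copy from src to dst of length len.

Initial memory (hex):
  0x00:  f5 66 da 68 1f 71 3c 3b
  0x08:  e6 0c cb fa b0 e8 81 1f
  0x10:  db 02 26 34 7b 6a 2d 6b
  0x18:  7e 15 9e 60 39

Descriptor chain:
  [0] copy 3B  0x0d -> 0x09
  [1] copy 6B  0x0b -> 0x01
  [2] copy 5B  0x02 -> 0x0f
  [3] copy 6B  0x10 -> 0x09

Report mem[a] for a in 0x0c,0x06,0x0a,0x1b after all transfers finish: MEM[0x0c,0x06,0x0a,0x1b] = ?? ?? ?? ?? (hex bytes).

MEM[0x0c,0x06,0x0a,0x1b] = db db 81 60

#0 dst[0x09+3] := {0xe8,0x81,0x1f}
#1 dst[0x01+6] := {0x1f,0xb0,0xe8,0x81,0x1f,0xdb}
#2 dst[0x0f+5] := {0xb0,0xe8,0x81,0x1f,0xdb}
#3 dst[0x09+6] := {0xe8,0x81,0x1f,0xdb,0x7b,0x6a}
query mem[0x0c]=0xdb, mem[0x06]=0xdb, mem[0x0a]=0x81, mem[0x1b]=0x60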